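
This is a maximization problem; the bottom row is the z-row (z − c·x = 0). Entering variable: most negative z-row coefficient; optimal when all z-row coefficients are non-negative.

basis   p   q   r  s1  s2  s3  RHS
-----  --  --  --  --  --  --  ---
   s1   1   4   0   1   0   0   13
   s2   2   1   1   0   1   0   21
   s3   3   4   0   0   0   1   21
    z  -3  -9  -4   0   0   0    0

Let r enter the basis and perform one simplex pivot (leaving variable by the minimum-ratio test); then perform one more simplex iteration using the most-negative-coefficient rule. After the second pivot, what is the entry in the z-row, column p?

25/4

Ratio test on column r — row 1: entry 0 ≤ 0; row 2: 21/1 = 21; row 3: entry 0 ≤ 0. Minimum is 21 at row 2 (s2 leaves); pivot element 1.
Divide row 2 by 1; eliminate column r from the other rows.
Second iteration: most negative z-row entry is -5 in column q, so q enters.
Ratio test on column q — row 1: 13/4 = 13/4; row 2: 21/1 = 21; row 3: 21/4 = 21/4. Minimum is 13/4 at row 1 (s1 leaves); pivot element 4.
Divide row 1 by 4; eliminate column q from the other rows.
After both pivots, the entry at the z-row, column p is 25/4.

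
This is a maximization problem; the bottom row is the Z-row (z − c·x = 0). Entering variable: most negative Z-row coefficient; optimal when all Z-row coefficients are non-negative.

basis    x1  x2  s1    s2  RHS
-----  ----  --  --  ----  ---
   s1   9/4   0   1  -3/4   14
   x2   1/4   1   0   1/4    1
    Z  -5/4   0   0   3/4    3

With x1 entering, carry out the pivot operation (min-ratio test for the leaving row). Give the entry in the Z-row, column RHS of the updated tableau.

8

Ratio test on column x1 — row 1: 14/(9/4) = 56/9; row 2: 1/(1/4) = 4. Minimum is 4 at row 2 (x2 leaves); pivot element 1/4.
Divide row 2 by 1/4; eliminate column x1 from the other rows.
Z-row update in column RHS: 3 − (-5/4)·4 = 8.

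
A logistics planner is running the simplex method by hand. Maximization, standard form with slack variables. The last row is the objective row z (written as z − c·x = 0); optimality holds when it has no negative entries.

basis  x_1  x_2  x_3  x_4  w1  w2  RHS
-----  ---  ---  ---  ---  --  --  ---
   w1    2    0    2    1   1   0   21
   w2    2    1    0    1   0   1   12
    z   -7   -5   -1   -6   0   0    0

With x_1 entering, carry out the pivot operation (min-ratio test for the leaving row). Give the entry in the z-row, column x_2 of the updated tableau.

-3/2

Ratio test on column x_1 — row 1: 21/2 = 21/2; row 2: 12/2 = 6. Minimum is 6 at row 2 (w2 leaves); pivot element 2.
Divide row 2 by 2; eliminate column x_1 from the other rows.
z-row update in column x_2: -5 − (-7)·(1/2) = -3/2.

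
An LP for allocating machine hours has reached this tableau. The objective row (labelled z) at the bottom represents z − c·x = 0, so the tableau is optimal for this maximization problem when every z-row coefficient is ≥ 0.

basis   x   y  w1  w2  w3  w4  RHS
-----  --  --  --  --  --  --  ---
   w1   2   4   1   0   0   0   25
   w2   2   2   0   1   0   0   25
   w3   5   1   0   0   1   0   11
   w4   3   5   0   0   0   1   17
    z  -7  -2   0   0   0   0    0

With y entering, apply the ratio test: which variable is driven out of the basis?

w4

Column y entries and ratios — w1: 25/4 = 25/4; w2: 25/2 = 25/2; w3: 11/1 = 11; w4: 17/5 = 17/5.
Smallest ratio is 17/5 in the row of w4, so w4 leaves.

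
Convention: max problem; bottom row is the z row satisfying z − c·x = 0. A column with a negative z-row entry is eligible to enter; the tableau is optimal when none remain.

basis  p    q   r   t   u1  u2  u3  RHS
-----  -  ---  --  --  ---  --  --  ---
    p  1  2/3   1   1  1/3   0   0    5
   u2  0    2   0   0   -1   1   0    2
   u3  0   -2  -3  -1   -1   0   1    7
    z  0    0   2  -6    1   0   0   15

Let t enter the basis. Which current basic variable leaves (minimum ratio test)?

Column t entries and ratios — p: 5/1 = 5; u2: 0 ≤ 0, skip; u3: -1 ≤ 0, skip.
Smallest ratio is 5 in the row of p, so p leaves.

p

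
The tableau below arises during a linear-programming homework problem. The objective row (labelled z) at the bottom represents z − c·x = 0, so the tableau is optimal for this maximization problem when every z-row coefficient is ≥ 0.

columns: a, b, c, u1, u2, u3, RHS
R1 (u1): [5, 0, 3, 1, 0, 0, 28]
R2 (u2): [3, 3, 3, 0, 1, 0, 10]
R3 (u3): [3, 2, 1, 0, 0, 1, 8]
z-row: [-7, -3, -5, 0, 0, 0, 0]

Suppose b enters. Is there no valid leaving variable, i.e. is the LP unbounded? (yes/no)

Column b has positive entries in row(s) 2, 3, so the ratio test bounds it — not unbounded.

no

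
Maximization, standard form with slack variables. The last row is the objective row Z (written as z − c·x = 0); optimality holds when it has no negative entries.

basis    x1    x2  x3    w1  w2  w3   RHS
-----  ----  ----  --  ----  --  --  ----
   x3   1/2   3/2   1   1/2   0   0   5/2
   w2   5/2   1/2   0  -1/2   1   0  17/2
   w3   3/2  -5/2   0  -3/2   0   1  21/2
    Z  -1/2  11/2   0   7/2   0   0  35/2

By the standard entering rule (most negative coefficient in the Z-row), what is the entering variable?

x1

Negative Z-row entries: x1: -1/2.
The most negative is -1/2 in column x1, so x1 enters.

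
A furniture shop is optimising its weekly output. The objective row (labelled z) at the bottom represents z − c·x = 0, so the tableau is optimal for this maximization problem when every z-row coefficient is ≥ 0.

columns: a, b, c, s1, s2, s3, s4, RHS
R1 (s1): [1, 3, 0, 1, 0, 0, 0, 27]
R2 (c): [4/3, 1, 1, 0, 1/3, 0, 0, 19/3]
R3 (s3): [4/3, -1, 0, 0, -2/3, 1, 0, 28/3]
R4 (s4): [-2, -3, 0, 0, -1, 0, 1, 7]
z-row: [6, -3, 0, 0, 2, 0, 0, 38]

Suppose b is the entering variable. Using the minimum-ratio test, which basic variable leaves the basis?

c

Column b entries and ratios — s1: 27/3 = 9; c: (19/3)/1 = 19/3; s3: -1 ≤ 0, skip; s4: -3 ≤ 0, skip.
Smallest ratio is 19/3 in the row of c, so c leaves.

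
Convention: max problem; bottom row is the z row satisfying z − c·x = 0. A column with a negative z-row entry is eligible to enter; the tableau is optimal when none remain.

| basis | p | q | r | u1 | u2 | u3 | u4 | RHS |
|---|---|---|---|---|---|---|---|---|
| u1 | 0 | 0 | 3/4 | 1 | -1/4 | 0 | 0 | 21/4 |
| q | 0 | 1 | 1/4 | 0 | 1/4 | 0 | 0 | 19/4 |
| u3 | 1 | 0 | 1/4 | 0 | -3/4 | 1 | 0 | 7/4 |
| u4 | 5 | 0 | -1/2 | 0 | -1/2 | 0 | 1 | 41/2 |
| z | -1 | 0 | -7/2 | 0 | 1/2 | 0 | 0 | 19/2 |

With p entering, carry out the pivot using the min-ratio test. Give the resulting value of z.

Ratio test on column p — row 1: entry 0 ≤ 0; row 2: entry 0 ≤ 0; row 3: (7/4)/1 = 7/4; row 4: (41/2)/5 = 41/10. Minimum is 7/4 at row 3 (u3 leaves); pivot element 1.
Pivot on row 3; the z-row RHS becomes 19/2 − (-1)·(7/4) = 45/4.

45/4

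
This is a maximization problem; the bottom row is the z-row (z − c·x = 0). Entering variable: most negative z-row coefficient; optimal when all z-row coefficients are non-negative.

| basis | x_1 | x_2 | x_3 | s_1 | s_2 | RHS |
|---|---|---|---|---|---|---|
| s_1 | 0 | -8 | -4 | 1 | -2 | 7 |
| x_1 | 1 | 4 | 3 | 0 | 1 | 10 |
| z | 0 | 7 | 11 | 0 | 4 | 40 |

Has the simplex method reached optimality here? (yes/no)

Every z-row coefficient is ≥ 0, so the tableau is optimal.

yes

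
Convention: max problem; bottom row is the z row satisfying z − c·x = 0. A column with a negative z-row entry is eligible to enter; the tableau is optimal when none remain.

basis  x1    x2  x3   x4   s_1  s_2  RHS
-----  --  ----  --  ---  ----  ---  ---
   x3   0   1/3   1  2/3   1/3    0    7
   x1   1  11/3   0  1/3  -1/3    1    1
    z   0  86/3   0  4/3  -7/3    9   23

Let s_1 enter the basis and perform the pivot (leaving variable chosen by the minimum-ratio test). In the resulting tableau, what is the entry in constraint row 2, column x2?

4

Ratio test on column s_1 — row 1: 7/(1/3) = 21; row 2: entry -1/3 ≤ 0. Minimum is 21 at row 1 (x3 leaves); pivot element 1/3.
Divide row 1 by 1/3; eliminate column s_1 from the other rows.
Row 2 update in column x2: 11/3 − (-1/3)·1 = 4.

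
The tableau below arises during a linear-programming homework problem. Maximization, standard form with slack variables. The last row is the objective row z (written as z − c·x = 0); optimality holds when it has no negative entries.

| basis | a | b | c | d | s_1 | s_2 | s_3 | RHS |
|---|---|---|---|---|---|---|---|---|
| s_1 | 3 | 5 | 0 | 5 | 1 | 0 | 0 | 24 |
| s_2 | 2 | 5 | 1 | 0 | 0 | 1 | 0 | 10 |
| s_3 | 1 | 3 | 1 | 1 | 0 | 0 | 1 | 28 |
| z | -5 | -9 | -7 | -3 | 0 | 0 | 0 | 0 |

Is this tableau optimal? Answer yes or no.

no

The z-row has a negative entry -9 in column b, so it is not optimal.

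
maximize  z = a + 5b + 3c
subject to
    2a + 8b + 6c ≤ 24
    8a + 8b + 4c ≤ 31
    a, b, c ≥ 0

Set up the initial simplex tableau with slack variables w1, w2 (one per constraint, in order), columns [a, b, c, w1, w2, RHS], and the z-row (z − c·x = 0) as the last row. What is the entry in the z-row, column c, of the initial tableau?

-3

The z-row carries the negated objective coefficients: the c entry is -3.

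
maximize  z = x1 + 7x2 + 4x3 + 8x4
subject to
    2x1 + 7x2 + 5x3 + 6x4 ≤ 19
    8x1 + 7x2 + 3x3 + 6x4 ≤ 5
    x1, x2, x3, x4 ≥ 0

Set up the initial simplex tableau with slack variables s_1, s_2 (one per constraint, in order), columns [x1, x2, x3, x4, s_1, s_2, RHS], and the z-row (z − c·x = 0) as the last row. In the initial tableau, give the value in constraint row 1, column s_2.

Slack s_2 belongs to constraint 2; its column is the unit vector e_2, so the entry in row 1 is 0.

0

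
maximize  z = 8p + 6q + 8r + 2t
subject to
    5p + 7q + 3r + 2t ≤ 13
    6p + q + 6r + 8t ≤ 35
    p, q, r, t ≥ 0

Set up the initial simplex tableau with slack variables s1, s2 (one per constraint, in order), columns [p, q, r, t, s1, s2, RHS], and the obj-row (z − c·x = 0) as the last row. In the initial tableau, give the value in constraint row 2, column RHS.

35

The RHS of constraint 2 is b_2 = 35.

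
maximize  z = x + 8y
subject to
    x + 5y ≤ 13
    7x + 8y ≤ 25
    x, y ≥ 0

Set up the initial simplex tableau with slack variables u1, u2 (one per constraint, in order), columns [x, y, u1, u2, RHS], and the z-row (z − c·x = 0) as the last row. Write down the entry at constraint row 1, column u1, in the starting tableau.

1

Slack u1 belongs to constraint 1; its column is the unit vector e_1, so the entry in row 1 is 1.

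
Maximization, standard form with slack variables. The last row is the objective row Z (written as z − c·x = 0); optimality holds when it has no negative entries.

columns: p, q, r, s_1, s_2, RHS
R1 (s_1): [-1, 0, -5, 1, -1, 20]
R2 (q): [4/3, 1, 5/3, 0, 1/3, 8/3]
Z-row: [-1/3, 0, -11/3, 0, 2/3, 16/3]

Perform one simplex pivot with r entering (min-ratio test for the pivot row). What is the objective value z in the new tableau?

Ratio test on column r — row 1: entry -5 ≤ 0; row 2: (8/3)/(5/3) = 8/5. Minimum is 8/5 at row 2 (q leaves); pivot element 5/3.
Pivot on row 2; the Z-row RHS becomes 16/3 − (-11/3)·(8/5) = 56/5.

56/5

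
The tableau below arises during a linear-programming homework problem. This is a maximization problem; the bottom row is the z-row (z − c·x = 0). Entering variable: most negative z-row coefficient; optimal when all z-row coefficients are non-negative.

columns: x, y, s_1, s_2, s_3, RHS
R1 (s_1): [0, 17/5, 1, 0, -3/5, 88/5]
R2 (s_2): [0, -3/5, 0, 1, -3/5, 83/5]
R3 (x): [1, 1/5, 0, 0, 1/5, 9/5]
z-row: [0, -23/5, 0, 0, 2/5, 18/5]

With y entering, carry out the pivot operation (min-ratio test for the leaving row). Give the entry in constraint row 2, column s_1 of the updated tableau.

Ratio test on column y — row 1: (88/5)/(17/5) = 88/17; row 2: entry -3/5 ≤ 0; row 3: (9/5)/(1/5) = 9. Minimum is 88/17 at row 1 (s_1 leaves); pivot element 17/5.
Divide row 1 by 17/5; eliminate column y from the other rows.
Row 2 update in column s_1: 0 − (-3/5)·(5/17) = 3/17.

3/17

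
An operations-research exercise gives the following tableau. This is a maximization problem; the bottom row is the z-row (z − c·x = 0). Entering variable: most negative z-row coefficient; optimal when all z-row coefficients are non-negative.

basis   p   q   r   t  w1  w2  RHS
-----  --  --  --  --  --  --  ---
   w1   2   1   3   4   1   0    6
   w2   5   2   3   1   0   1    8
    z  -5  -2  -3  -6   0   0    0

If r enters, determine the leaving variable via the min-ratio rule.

Column r entries and ratios — w1: 6/3 = 2; w2: 8/3 = 8/3.
Smallest ratio is 2 in the row of w1, so w1 leaves.

w1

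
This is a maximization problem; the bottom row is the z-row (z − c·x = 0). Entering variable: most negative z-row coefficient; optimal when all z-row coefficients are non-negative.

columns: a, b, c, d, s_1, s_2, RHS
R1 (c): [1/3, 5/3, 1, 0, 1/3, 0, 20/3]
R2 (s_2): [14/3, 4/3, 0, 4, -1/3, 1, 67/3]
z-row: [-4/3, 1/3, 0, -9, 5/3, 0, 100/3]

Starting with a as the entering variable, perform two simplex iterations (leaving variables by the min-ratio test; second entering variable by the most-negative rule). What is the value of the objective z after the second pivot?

1003/12

Ratio test on column a — row 1: (20/3)/(1/3) = 20; row 2: (67/3)/(14/3) = 67/14. Minimum is 67/14 at row 2 (s_2 leaves); pivot element 14/3.
Pivot on row 2; the z-row RHS becomes 100/3 − (-4/3)·(67/14) = 278/7.
Next entering variable (most negative z-row entry -55/7): d.
Ratio test on column d — row 1: entry -2/7 ≤ 0; row 2: (67/14)/(6/7) = 67/12. Minimum is 67/12 at row 2 (a leaves); pivot element 6/7.
After the second pivot the z-row RHS is 278/7 − (-55/7)·(67/12) = 1003/12.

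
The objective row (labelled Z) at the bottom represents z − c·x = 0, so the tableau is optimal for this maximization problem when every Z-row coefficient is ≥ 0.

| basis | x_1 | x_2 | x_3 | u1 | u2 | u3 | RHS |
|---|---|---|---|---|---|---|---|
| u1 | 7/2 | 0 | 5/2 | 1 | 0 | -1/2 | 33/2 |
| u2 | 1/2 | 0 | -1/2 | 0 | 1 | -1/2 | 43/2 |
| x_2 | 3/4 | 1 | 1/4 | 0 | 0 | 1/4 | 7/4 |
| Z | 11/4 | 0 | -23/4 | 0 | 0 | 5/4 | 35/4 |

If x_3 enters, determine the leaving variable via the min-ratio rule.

u1

Column x_3 entries and ratios — u1: (33/2)/(5/2) = 33/5; u2: -1/2 ≤ 0, skip; x_2: (7/4)/(1/4) = 7.
Smallest ratio is 33/5 in the row of u1, so u1 leaves.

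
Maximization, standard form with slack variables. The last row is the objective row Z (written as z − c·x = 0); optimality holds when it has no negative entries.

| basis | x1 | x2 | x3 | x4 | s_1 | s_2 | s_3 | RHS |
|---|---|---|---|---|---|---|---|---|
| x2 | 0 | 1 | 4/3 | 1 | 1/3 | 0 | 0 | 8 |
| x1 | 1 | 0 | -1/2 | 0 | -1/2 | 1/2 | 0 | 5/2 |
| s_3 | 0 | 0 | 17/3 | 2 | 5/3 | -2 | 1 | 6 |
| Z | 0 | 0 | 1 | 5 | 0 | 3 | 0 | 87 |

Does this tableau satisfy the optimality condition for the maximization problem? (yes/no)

yes

Every Z-row coefficient is ≥ 0, so the tableau is optimal.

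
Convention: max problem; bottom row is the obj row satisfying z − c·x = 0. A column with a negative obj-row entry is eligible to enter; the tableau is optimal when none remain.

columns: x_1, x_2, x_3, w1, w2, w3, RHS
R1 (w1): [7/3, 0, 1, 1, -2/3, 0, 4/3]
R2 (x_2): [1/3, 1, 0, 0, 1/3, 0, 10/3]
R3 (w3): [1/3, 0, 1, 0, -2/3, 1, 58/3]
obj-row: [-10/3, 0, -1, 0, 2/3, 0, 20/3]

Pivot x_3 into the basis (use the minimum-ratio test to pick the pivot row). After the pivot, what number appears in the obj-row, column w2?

Ratio test on column x_3 — row 1: (4/3)/1 = 4/3; row 2: entry 0 ≤ 0; row 3: (58/3)/1 = 58/3. Minimum is 4/3 at row 1 (w1 leaves); pivot element 1.
Divide row 1 by 1; eliminate column x_3 from the other rows.
obj-row update in column w2: 2/3 − (-1)·(-2/3) = 0.

0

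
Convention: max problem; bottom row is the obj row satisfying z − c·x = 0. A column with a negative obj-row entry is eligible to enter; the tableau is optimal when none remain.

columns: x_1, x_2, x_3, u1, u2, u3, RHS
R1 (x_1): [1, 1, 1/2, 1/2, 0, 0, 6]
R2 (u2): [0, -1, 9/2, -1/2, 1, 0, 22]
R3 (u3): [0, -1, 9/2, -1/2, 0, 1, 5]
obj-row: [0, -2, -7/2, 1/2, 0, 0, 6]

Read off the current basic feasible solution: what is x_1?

6

x_1 is basic (row 1); its value is the RHS of that row, 6.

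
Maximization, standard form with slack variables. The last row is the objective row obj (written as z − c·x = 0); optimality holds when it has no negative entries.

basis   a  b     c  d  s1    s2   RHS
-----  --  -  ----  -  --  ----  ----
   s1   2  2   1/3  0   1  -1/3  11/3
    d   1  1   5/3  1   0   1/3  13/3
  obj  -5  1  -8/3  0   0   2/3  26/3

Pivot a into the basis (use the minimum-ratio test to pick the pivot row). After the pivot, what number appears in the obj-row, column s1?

5/2

Ratio test on column a — row 1: (11/3)/2 = 11/6; row 2: (13/3)/1 = 13/3. Minimum is 11/6 at row 1 (s1 leaves); pivot element 2.
Divide row 1 by 2; eliminate column a from the other rows.
obj-row update in column s1: 0 − (-5)·(1/2) = 5/2.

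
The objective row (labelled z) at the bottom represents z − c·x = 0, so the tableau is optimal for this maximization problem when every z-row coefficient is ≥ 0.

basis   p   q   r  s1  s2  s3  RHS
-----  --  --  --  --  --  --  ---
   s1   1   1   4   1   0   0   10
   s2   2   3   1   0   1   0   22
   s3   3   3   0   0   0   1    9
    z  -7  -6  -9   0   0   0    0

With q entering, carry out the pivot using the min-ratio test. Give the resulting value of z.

18

Ratio test on column q — row 1: 10/1 = 10; row 2: 22/3 = 22/3; row 3: 9/3 = 3. Minimum is 3 at row 3 (s3 leaves); pivot element 3.
Pivot on row 3; the z-row RHS becomes 0 − (-6)·3 = 18.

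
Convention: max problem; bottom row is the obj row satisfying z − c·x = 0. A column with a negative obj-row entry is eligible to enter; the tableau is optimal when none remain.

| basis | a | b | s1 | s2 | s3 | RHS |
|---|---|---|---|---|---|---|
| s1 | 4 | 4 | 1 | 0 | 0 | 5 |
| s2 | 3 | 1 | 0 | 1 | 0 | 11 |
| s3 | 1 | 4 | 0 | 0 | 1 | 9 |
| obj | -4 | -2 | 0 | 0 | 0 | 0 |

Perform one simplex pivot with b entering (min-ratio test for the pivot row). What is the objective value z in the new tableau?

Ratio test on column b — row 1: 5/4 = 5/4; row 2: 11/1 = 11; row 3: 9/4 = 9/4. Minimum is 5/4 at row 1 (s1 leaves); pivot element 4.
Pivot on row 1; the obj-row RHS becomes 0 − (-2)·(5/4) = 5/2.

5/2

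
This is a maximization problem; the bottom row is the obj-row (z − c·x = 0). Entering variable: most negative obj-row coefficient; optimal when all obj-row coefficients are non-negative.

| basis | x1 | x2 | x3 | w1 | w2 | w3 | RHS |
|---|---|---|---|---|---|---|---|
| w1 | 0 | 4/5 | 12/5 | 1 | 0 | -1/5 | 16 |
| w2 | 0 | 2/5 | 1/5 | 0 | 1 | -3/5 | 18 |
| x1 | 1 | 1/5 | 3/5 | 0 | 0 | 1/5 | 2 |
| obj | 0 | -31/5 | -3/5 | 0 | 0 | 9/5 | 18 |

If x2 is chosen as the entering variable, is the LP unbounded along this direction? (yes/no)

Column x2 has positive entries in row(s) 1, 2, 3, so the ratio test bounds it — not unbounded.

no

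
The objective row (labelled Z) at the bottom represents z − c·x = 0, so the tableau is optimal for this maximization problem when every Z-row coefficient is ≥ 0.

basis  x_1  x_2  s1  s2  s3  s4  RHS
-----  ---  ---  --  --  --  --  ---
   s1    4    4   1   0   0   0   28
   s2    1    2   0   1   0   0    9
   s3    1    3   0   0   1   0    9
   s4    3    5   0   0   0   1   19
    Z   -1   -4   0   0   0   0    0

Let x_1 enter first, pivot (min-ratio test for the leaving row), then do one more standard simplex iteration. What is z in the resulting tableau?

Ratio test on column x_1 — row 1: 28/4 = 7; row 2: 9/1 = 9; row 3: 9/1 = 9; row 4: 19/3 = 19/3. Minimum is 19/3 at row 4 (s4 leaves); pivot element 3.
Pivot on row 4; the Z-row RHS becomes 0 − (-1)·(19/3) = 19/3.
Next entering variable (most negative Z-row entry -7/3): x_2.
Ratio test on column x_2 — row 1: entry -8/3 ≤ 0; row 2: (8/3)/(1/3) = 8; row 3: (8/3)/(4/3) = 2; row 4: (19/3)/(5/3) = 19/5. Minimum is 2 at row 3 (s3 leaves); pivot element 4/3.
After the second pivot the Z-row RHS is 19/3 − (-7/3)·2 = 11.

11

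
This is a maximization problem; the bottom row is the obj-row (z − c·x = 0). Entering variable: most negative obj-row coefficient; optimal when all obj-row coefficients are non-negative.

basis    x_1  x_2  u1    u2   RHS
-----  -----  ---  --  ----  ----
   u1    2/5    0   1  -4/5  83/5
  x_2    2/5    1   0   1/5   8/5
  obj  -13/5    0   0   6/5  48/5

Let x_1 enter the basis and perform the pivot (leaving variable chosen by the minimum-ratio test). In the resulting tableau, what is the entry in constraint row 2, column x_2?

Ratio test on column x_1 — row 1: (83/5)/(2/5) = 83/2; row 2: (8/5)/(2/5) = 4. Minimum is 4 at row 2 (x_2 leaves); pivot element 2/5.
Divide row 2 by 2/5; eliminate column x_1 from the other rows.
In the new row 2, the x_2 entry is the old entry divided by the pivot: 1/(2/5) = 5/2.

5/2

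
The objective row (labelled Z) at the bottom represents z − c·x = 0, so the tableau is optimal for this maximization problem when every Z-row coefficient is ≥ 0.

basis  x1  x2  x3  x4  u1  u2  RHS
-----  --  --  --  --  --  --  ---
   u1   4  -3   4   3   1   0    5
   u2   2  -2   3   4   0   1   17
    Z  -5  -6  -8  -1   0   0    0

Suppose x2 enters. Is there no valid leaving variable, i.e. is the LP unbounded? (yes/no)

Every constraint-row entry in column x2 is ≤ 0, so increasing x2 is unbounded.

yes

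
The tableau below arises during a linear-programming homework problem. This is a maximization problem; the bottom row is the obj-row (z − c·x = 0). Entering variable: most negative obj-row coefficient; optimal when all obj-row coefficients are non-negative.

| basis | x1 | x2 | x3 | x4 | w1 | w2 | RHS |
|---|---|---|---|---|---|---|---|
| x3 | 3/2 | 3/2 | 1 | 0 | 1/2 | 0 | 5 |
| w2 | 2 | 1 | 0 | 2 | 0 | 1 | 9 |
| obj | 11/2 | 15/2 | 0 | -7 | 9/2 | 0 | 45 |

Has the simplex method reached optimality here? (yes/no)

no

The obj-row has a negative entry -7 in column x4, so it is not optimal.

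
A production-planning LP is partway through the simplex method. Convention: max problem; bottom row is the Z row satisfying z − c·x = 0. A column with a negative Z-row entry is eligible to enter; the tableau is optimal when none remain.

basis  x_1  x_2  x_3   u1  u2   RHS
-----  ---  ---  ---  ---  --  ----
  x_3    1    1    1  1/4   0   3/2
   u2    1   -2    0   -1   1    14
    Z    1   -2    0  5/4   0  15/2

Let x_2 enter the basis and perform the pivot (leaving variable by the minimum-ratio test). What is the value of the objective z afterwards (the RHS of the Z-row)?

Ratio test on column x_2 — row 1: (3/2)/1 = 3/2; row 2: entry -2 ≤ 0. Minimum is 3/2 at row 1 (x_3 leaves); pivot element 1.
Pivot on row 1; the Z-row RHS becomes 15/2 − (-2)·(3/2) = 21/2.

21/2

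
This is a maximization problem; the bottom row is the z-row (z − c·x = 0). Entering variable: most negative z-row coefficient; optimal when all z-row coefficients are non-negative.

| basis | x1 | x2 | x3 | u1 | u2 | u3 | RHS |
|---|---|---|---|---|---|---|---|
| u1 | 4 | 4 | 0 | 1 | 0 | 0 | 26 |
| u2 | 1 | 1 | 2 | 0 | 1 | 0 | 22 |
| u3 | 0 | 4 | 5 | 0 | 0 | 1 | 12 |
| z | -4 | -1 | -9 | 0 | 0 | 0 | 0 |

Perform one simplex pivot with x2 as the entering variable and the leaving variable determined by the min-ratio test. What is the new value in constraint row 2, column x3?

Ratio test on column x2 — row 1: 26/4 = 13/2; row 2: 22/1 = 22; row 3: 12/4 = 3. Minimum is 3 at row 3 (u3 leaves); pivot element 4.
Divide row 3 by 4; eliminate column x2 from the other rows.
Row 2 update in column x3: 2 − 1·(5/4) = 3/4.

3/4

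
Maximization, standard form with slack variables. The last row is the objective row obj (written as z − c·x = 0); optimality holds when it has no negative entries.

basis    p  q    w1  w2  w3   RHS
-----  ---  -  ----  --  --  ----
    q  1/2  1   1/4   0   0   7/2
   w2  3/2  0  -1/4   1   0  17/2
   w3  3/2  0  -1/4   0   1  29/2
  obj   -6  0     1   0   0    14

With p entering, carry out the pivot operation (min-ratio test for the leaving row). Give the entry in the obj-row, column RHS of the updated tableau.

48

Ratio test on column p — row 1: (7/2)/(1/2) = 7; row 2: (17/2)/(3/2) = 17/3; row 3: (29/2)/(3/2) = 29/3. Minimum is 17/3 at row 2 (w2 leaves); pivot element 3/2.
Divide row 2 by 3/2; eliminate column p from the other rows.
obj-row update in column RHS: 14 − (-6)·(17/3) = 48.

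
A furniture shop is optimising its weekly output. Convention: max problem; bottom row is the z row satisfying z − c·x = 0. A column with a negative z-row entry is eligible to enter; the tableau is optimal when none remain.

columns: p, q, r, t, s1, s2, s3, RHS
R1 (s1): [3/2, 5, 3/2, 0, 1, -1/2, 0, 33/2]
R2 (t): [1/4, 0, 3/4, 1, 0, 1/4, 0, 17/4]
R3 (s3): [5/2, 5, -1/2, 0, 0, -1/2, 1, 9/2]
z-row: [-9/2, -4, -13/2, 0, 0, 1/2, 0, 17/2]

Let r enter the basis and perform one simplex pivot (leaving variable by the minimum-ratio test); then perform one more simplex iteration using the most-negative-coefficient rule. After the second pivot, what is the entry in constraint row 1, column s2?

-2/3

Ratio test on column r — row 1: (33/2)/(3/2) = 11; row 2: (17/4)/(3/4) = 17/3; row 3: entry -1/2 ≤ 0. Minimum is 17/3 at row 2 (t leaves); pivot element 3/4.
Divide row 2 by 3/4; eliminate column r from the other rows.
Second iteration: most negative z-row entry is -4 in column q, so q enters.
Ratio test on column q — row 1: 8/5 = 8/5; row 2: entry 0 ≤ 0; row 3: (22/3)/5 = 22/15. Minimum is 22/15 at row 3 (s3 leaves); pivot element 5.
Divide row 3 by 5; eliminate column q from the other rows.
After both pivots, the entry at constraint row 1, column s2 is -2/3.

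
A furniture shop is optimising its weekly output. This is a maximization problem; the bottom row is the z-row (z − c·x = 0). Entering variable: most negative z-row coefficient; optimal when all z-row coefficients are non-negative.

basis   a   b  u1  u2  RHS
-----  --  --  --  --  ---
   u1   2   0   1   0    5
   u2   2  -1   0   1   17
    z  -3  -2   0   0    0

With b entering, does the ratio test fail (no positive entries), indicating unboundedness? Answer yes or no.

yes

Every constraint-row entry in column b is ≤ 0, so increasing b is unbounded.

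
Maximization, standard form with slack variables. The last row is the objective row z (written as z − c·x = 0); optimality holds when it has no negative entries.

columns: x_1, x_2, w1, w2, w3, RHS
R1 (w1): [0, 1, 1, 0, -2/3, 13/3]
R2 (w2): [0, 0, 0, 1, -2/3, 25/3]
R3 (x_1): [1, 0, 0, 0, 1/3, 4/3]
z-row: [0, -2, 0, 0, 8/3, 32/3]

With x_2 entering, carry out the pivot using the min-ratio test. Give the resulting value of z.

58/3

Ratio test on column x_2 — row 1: (13/3)/1 = 13/3; row 2: entry 0 ≤ 0; row 3: entry 0 ≤ 0. Minimum is 13/3 at row 1 (w1 leaves); pivot element 1.
Pivot on row 1; the z-row RHS becomes 32/3 − (-2)·(13/3) = 58/3.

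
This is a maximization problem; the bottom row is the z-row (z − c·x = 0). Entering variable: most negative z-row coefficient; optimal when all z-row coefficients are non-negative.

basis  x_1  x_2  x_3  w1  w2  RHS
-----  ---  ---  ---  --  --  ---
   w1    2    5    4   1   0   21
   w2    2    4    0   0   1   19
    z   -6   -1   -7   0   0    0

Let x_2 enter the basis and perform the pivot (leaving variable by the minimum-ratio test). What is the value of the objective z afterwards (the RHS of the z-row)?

21/5

Ratio test on column x_2 — row 1: 21/5 = 21/5; row 2: 19/4 = 19/4. Minimum is 21/5 at row 1 (w1 leaves); pivot element 5.
Pivot on row 1; the z-row RHS becomes 0 − (-1)·(21/5) = 21/5.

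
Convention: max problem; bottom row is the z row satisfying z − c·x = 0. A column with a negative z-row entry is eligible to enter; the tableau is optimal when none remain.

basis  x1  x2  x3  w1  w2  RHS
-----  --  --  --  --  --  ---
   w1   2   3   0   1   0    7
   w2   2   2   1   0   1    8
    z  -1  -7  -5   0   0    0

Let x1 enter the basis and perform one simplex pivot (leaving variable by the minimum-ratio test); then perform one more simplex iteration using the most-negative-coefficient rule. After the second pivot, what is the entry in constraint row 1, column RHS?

7/3

Ratio test on column x1 — row 1: 7/2 = 7/2; row 2: 8/2 = 4. Minimum is 7/2 at row 1 (w1 leaves); pivot element 2.
Divide row 1 by 2; eliminate column x1 from the other rows.
Second iteration: most negative z-row entry is -11/2 in column x2, so x2 enters.
Ratio test on column x2 — row 1: (7/2)/(3/2) = 7/3; row 2: entry -1 ≤ 0. Minimum is 7/3 at row 1 (x1 leaves); pivot element 3/2.
Divide row 1 by 3/2; eliminate column x2 from the other rows.
After both pivots, the entry at constraint row 1, column RHS is 7/3.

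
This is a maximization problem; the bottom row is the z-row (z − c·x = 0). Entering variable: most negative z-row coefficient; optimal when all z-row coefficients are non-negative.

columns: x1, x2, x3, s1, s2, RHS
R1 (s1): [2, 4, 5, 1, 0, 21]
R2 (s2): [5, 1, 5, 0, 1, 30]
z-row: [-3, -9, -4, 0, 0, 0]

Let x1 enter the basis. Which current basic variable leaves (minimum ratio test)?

Column x1 entries and ratios — s1: 21/2 = 21/2; s2: 30/5 = 6.
Smallest ratio is 6 in the row of s2, so s2 leaves.

s2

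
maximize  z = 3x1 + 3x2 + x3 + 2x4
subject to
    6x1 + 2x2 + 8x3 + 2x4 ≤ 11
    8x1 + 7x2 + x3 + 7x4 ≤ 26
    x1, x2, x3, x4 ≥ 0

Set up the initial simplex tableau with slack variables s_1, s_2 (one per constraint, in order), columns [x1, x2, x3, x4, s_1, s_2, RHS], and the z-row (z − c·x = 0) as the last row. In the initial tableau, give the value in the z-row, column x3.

The z-row carries the negated objective coefficients: the x3 entry is -1.

-1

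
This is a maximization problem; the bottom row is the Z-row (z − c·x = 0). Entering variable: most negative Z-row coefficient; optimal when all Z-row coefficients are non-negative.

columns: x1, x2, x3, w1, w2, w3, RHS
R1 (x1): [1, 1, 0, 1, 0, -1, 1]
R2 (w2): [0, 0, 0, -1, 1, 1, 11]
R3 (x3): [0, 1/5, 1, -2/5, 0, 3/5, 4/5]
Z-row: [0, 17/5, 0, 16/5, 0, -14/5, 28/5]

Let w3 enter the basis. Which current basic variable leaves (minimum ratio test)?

x3

Column w3 entries and ratios — x1: -1 ≤ 0, skip; w2: 11/1 = 11; x3: (4/5)/(3/5) = 4/3.
Smallest ratio is 4/3 in the row of x3, so x3 leaves.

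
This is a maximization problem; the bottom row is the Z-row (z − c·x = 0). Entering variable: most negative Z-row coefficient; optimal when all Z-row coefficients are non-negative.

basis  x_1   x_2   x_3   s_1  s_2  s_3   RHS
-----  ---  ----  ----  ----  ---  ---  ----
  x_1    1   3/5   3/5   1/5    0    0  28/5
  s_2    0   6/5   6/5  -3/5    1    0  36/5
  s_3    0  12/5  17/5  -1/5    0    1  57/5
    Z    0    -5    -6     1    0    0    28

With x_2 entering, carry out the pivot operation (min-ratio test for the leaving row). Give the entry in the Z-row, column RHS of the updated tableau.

207/4

Ratio test on column x_2 — row 1: (28/5)/(3/5) = 28/3; row 2: (36/5)/(6/5) = 6; row 3: (57/5)/(12/5) = 19/4. Minimum is 19/4 at row 3 (s_3 leaves); pivot element 12/5.
Divide row 3 by 12/5; eliminate column x_2 from the other rows.
Z-row update in column RHS: 28 − (-5)·(19/4) = 207/4.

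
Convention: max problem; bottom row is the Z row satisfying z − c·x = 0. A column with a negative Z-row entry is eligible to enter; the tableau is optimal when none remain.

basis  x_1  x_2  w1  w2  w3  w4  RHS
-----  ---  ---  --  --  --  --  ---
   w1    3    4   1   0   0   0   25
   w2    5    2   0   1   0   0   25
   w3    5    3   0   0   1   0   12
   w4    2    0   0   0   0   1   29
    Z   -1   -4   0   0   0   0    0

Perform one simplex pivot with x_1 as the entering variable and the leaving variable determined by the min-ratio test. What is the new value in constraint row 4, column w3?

Ratio test on column x_1 — row 1: 25/3 = 25/3; row 2: 25/5 = 5; row 3: 12/5 = 12/5; row 4: 29/2 = 29/2. Minimum is 12/5 at row 3 (w3 leaves); pivot element 5.
Divide row 3 by 5; eliminate column x_1 from the other rows.
Row 4 update in column w3: 0 − 2·(1/5) = -2/5.

-2/5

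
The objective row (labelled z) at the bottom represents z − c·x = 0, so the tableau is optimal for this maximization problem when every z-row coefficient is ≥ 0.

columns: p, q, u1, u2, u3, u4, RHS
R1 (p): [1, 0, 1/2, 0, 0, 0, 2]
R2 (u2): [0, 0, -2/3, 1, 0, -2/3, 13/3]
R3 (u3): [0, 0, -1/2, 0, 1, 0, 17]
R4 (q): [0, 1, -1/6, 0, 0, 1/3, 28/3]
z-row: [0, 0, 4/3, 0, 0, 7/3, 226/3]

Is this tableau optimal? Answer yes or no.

yes

Every z-row coefficient is ≥ 0, so the tableau is optimal.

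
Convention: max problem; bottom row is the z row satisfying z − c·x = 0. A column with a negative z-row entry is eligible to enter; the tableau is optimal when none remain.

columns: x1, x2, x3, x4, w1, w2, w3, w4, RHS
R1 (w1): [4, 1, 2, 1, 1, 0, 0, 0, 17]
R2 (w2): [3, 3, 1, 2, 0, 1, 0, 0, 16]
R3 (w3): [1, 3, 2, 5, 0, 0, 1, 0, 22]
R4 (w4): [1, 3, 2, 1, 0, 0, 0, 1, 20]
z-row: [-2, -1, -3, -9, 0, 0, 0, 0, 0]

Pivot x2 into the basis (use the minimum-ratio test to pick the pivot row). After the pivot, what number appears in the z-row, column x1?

-1

Ratio test on column x2 — row 1: 17/1 = 17; row 2: 16/3 = 16/3; row 3: 22/3 = 22/3; row 4: 20/3 = 20/3. Minimum is 16/3 at row 2 (w2 leaves); pivot element 3.
Divide row 2 by 3; eliminate column x2 from the other rows.
z-row update in column x1: -2 − (-1)·1 = -1.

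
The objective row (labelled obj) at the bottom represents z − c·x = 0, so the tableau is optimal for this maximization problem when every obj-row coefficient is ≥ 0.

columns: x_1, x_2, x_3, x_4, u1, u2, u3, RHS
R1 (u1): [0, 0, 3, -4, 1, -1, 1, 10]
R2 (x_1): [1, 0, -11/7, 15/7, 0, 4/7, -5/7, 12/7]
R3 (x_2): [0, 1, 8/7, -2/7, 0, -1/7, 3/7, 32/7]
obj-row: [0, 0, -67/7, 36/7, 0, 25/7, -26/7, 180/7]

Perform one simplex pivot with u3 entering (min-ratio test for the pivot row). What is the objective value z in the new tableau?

440/7

Ratio test on column u3 — row 1: 10/1 = 10; row 2: entry -5/7 ≤ 0; row 3: (32/7)/(3/7) = 32/3. Minimum is 10 at row 1 (u1 leaves); pivot element 1.
Pivot on row 1; the obj-row RHS becomes 180/7 − (-26/7)·10 = 440/7.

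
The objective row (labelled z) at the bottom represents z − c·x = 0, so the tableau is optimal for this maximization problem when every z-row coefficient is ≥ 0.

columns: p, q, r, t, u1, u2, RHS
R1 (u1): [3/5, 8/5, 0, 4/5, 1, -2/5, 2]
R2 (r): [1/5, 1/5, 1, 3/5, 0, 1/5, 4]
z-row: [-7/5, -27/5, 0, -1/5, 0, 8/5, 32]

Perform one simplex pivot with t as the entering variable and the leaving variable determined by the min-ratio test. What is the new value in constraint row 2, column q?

Ratio test on column t — row 1: 2/(4/5) = 5/2; row 2: 4/(3/5) = 20/3. Minimum is 5/2 at row 1 (u1 leaves); pivot element 4/5.
Divide row 1 by 4/5; eliminate column t from the other rows.
Row 2 update in column q: 1/5 − (3/5)·2 = -1.

-1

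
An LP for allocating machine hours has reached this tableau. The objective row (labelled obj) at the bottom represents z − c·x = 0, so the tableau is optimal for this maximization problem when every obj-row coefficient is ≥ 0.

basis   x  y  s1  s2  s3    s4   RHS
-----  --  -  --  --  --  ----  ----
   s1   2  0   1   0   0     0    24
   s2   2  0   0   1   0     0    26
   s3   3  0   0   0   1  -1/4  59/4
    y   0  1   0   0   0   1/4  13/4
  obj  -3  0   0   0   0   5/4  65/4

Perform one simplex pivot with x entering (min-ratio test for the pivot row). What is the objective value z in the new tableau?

31

Ratio test on column x — row 1: 24/2 = 12; row 2: 26/2 = 13; row 3: (59/4)/3 = 59/12; row 4: entry 0 ≤ 0. Minimum is 59/12 at row 3 (s3 leaves); pivot element 3.
Pivot on row 3; the obj-row RHS becomes 65/4 − (-3)·(59/12) = 31.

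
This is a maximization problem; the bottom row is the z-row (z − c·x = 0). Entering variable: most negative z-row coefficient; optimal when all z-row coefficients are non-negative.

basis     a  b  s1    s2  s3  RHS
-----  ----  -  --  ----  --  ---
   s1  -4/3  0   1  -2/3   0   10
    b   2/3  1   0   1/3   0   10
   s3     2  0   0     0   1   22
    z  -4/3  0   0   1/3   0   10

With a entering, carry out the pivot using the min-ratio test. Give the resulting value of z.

74/3

Ratio test on column a — row 1: entry -4/3 ≤ 0; row 2: 10/(2/3) = 15; row 3: 22/2 = 11. Minimum is 11 at row 3 (s3 leaves); pivot element 2.
Pivot on row 3; the z-row RHS becomes 10 − (-4/3)·11 = 74/3.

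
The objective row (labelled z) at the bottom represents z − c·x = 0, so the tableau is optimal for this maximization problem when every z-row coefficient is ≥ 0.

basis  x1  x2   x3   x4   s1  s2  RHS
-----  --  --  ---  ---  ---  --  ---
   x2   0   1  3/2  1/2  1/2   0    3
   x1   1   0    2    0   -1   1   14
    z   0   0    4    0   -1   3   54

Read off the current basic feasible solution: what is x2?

3

x2 is basic (row 1); its value is the RHS of that row, 3.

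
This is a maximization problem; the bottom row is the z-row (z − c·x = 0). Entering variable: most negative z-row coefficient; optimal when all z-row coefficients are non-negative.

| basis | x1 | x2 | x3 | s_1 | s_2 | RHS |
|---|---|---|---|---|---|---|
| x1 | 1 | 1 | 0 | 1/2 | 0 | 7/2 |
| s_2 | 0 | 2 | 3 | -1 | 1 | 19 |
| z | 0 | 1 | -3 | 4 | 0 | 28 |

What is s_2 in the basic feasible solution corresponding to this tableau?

19

s_2 is basic (row 2); its value is the RHS of that row, 19.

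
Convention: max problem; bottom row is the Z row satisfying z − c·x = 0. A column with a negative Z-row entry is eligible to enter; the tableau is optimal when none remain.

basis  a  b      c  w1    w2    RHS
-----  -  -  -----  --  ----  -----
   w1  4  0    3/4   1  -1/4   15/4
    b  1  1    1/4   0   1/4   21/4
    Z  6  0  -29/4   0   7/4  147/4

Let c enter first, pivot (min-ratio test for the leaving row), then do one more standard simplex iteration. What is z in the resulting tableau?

Ratio test on column c — row 1: (15/4)/(3/4) = 5; row 2: (21/4)/(1/4) = 21. Minimum is 5 at row 1 (w1 leaves); pivot element 3/4.
Pivot on row 1; the Z-row RHS becomes 147/4 − (-29/4)·5 = 73.
Next entering variable (most negative Z-row entry -2/3): w2.
Ratio test on column w2 — row 1: entry -1/3 ≤ 0; row 2: 4/(1/3) = 12. Minimum is 12 at row 2 (b leaves); pivot element 1/3.
After the second pivot the Z-row RHS is 73 − (-2/3)·12 = 81.

81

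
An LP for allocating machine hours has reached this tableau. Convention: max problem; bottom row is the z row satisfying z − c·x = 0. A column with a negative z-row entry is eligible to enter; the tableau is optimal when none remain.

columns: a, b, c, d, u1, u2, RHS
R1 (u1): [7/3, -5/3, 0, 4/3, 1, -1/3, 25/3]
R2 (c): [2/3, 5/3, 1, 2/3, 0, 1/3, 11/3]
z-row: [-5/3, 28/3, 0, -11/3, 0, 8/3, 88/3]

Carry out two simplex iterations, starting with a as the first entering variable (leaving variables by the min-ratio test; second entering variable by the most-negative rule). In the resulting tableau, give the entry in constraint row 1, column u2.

Ratio test on column a — row 1: (25/3)/(7/3) = 25/7; row 2: (11/3)/(2/3) = 11/2. Minimum is 25/7 at row 1 (u1 leaves); pivot element 7/3.
Divide row 1 by 7/3; eliminate column a from the other rows.
Second iteration: most negative z-row entry is -19/7 in column d, so d enters.
Ratio test on column d — row 1: (25/7)/(4/7) = 25/4; row 2: (9/7)/(2/7) = 9/2. Minimum is 9/2 at row 2 (c leaves); pivot element 2/7.
Divide row 2 by 2/7; eliminate column d from the other rows.
After both pivots, the entry at constraint row 1, column u2 is -1.

-1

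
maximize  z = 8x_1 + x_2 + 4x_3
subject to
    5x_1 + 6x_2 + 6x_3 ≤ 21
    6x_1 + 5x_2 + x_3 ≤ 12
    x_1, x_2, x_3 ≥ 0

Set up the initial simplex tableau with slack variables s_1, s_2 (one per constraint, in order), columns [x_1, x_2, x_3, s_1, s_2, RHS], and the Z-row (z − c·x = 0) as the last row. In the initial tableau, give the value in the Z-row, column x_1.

-8

The Z-row carries the negated objective coefficients: the x_1 entry is -8.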